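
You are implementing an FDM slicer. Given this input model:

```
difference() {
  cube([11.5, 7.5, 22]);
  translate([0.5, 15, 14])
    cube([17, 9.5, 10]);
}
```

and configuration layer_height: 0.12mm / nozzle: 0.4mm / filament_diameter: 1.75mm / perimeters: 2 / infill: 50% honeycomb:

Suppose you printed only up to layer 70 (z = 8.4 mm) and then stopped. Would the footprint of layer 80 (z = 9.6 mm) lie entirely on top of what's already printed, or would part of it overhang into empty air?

Compare the two slices. At z = 8.4: the cube is present — its section is the full 11.5×7.5 rectangle (area 86.25 mm²); the cube at (0.5, 15) is absent (z outside [14, 24]); Taking the first minus the rest: none of the subtracted shapes is present at this height, so the 11.5×7.5 cube is unchanged — area = 86.25 mm². At z = 9.6: the cube (footprint 11.5×7.5) is included at this height (area 86.25 mm²); the cube at (0.5, 15) is not intersected at this z (z outside [14, 24]); After the difference (first − rest): none of the subtracted shapes is present at this height, so the 11.5×7.5 cube is unchanged — area = 86.25 mm². Checking containment: the cross-section at z = 9.6 is a subset of the cross-section at z = 8.4.

entirely on top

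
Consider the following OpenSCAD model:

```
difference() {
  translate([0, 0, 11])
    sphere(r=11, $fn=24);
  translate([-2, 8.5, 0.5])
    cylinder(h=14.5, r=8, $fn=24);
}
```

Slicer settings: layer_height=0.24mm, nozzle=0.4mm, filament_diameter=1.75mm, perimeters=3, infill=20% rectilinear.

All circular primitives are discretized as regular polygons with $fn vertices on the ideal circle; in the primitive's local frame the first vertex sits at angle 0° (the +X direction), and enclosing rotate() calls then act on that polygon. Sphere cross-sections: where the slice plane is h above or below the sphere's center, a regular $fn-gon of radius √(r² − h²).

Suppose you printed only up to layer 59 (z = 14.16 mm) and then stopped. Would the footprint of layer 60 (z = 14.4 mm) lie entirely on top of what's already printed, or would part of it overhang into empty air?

entirely on top

Compare the two slices. At z = 14.16: the sphere: section is a regular 24-gon, circumradius = √(r²−h²) = √(11²−3.16²) = 10.536 (area = (24/2)·10.536²·sin(360°/24) = 344.79 mm²); the r=8 cylinder at (-2, 8.5) gives a regular 24-gon of circumradius 8 (constant along its height) (area = (24/2)·8.000²·sin(360°/24) = 198.77 mm²); Taking the first minus the rest: starting from the r=11 sphere (344.79 mm²), the r=8 cylinder at (-2, 8.5) partially overlaps it — only the 109.61 mm² overlap (of its 198.77 mm²) is removed, clipping the outline — area = 235.18 mm². At z = 14.4: the r=11 sphere contributes a regular 24-gon of circumradius √(11²−3.4²) = 10.461 (area = (24/2)·10.461²·sin(360°/24) = 339.90 mm²); the r=8 cylinder at (-2, 8.5) contributes a regular 24-gon of circumradius 8 (area = (24/2)·8.000²·sin(360°/24) = 198.77 mm²); After the difference (first − rest): starting from the r=11 sphere (339.90 mm²), the r=8 cylinder at (-2, 8.5) partially overlaps it — only the 108.30 mm² overlap (of its 198.77 mm²) is removed, clipping the outline — area = 231.60 mm². Checking containment: the cross-section at z = 14.4 is a subset of the cross-section at z = 14.16.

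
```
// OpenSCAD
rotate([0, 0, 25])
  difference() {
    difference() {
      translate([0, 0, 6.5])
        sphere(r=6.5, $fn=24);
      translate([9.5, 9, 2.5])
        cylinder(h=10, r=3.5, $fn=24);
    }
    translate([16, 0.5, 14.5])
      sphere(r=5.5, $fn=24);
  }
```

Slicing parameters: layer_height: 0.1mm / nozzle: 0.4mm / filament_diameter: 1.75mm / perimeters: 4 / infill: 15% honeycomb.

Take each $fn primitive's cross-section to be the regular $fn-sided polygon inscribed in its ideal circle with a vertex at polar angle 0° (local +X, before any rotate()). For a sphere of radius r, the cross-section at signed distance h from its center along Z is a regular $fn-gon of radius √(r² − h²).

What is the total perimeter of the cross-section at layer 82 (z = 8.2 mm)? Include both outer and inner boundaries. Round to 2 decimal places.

At z = 8.2 mm: the r=6.5 sphere contributes a regular 24-gon of circumradius √(6.5²−1.7²) = 6.274 (perimeter = 2·24·6.274·sin(180°/24) = 39.31 mm); the cylinder at (9.5, 9): section is a regular 24-gon, circumradius r=3.5 (perimeter = 2·24·3.500·sin(180°/24) = 21.93 mm); Subtracting the remaining from the first: starting from the r=6.5 sphere, the r=3.5 cylinder at (9.5, 9) misses the remaining region (no effect) — boundary = 39.31 mm; the sphere at (16, 0.5) does not reach this height (|z−center|=6.300 > r=5.5); After the difference (first − rest): none of the subtracted shapes is present at this height, so that combined region is unchanged — boundary = 39.31 mm; (rotated 25° about Z; rotation is an isometry so areas/perimeters/island counts are preserved). Overall, the cross-section is a single solid region. Total boundary length (outer) = 39.31 mm.

39.31 mm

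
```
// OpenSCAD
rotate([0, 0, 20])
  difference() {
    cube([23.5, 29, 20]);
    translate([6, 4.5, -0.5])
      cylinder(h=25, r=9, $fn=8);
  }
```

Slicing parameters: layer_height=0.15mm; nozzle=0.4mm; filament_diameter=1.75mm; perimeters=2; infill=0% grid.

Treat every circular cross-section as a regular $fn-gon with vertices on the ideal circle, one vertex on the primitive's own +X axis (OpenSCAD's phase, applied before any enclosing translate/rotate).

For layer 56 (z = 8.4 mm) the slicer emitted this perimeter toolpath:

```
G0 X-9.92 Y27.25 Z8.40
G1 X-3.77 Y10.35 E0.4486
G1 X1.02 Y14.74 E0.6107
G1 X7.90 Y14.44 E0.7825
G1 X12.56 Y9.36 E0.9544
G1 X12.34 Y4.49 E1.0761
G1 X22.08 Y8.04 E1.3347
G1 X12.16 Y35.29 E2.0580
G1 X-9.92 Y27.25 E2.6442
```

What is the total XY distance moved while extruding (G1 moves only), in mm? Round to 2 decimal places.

Sum the Euclidean lengths of each G1 segment: total = 106.00 mm.

106.00 mm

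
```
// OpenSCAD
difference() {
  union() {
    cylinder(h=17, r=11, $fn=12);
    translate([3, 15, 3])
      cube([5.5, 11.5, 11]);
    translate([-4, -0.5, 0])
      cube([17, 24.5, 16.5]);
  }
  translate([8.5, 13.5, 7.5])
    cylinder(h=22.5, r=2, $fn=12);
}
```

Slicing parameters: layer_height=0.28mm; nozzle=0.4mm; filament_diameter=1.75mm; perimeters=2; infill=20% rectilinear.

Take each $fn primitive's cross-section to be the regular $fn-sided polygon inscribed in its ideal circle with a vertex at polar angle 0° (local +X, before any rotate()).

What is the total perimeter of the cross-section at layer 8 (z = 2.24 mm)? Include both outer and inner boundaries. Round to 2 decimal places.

104.29 mm

At z = 2.24 mm: the r=11 cylinder gives a regular 12-gon of circumradius 11 (constant along its height) (perimeter = 2·12·11.000·sin(180°/12) = 68.33 mm); the cube at (3, 15) is not intersected at this z (z outside [3, 14]); the cube at (-4, -0.5) is present — its section is the full 17×24.5 rectangle (perimeter 83.00 mm); Merging all regions: the regions partially overlap (shared area 140.07 mm²), so the edge portions inside another operand are dropped and the merged outline is re-measured after clipping — boundary = 104.29 mm; the cylinder at (8.5, 13.5) is absent (z outside [7.5, 30]); After the difference (first − rest): none of the subtracted shapes is present at this height, so that combined region is unchanged — boundary = 104.29 mm. Overall, the cross-section is a single solid region. Total boundary length (outer) = 104.29 mm.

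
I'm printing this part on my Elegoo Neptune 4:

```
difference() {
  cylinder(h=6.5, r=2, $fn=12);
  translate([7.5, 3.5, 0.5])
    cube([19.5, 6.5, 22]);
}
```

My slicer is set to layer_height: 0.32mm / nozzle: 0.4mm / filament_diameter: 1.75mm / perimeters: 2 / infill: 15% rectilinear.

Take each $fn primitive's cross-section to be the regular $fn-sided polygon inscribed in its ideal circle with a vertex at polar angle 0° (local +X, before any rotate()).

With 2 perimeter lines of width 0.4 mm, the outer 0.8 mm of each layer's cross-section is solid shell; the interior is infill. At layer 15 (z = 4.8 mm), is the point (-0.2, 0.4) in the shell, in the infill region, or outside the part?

infill

At z = 4.8 mm: the r=2 cylinder contributes a regular 12-gon of circumradius 2; the cube at (7.5, 3.5) (footprint 19.5×6.5) is included at this height; Taking the first minus the rest: starting from the r=2 cylinder, the 19.5×6.5 cube at (7.5, 3.5) misses the remaining region (no effect) — 1 connected region. Overall, the cross-section is a single solid region. The nearest boundary edge runs (-1.00, 1.73)→(0.00, 2.00); distance from the point to it = 1.49 mm. The point is inside the cross-section and 1.49 mm from the nearest boundary — more than the 0.8 mm shell width (2 × 0.4), so it's in the infill interior.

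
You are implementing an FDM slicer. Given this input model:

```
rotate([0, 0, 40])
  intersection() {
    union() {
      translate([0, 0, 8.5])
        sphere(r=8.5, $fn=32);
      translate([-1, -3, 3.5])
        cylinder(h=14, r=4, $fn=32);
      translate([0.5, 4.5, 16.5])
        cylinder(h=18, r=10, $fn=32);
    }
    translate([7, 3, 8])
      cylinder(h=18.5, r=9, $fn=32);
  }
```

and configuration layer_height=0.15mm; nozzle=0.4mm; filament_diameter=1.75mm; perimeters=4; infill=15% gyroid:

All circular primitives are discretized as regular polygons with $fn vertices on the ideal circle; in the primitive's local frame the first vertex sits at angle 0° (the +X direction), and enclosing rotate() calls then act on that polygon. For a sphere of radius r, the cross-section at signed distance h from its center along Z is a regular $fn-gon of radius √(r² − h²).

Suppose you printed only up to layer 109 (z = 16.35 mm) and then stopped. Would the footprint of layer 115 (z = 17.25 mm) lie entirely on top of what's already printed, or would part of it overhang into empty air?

part overhangs

Compare the two slices. At z = 16.35: the sphere: section is a regular 32-gon, circumradius = √(r²−h²) = √(8.5²−7.85²) = 3.260 (area = (32/2)·3.260²·sin(360°/32) = 33.17 mm²); the cylinder at (-1, -3): section is a regular 32-gon, circumradius r=4 (area = (32/2)·4.000²·sin(360°/32) = 49.94 mm²); the cylinder at (0.5, 4.5) is not intersected at this z (z outside [16.5, 34.5]); Combining (union): the regions partially overlap — summed areas 83.12 mm² minus the doubly-counted overlap 18.74 mm² gives 64.38 mm² — area = 64.38 mm²; the cylinder at (7, 3): section is a regular 32-gon, circumradius r=9 (area = (32/2)·9.000²·sin(360°/32) = 252.84 mm²); Taking the intersection: the r=9 cylinder at (7, 3) partially overlaps that combined region; clipping to the common part keeps 27.64 mm² — area = 27.64 mm²; (whole slice rotated 40° about Z — lengths, areas and connectivity unchanged). At z = 17.25: the sphere is absent (|z−center|=8.750 > r=8.5); the r=4 cylinder at (-1, -3) gives a regular 32-gon of circumradius 4 (constant along its height) (area = (32/2)·4.000²·sin(360°/32) = 49.94 mm²); the r=10 cylinder at (0.5, 4.5) contributes a regular 32-gon of circumradius 10 (area = (32/2)·10.000²·sin(360°/32) = 312.14 mm²); Combining (union): the regions partially overlap — summed areas 362.09 mm² minus the doubly-counted overlap 40.96 mm² gives 321.13 mm² — area = 321.13 mm²; the r=9 cylinder at (7, 3) contributes a regular 32-gon of circumradius 9 (area = (32/2)·9.000²·sin(360°/32) = 252.84 mm²); After intersecting: the r=9 cylinder at (7, 3) partially overlaps that combined region; clipping to the common part keeps 157.31 mm² — area = 157.31 mm²; (whole slice rotated 40° about Z — lengths, areas and connectivity unchanged). Checking containment: at z = 17.25 the cross-section extends beyond the z = 16.35 cross-section by about 129.67 mm².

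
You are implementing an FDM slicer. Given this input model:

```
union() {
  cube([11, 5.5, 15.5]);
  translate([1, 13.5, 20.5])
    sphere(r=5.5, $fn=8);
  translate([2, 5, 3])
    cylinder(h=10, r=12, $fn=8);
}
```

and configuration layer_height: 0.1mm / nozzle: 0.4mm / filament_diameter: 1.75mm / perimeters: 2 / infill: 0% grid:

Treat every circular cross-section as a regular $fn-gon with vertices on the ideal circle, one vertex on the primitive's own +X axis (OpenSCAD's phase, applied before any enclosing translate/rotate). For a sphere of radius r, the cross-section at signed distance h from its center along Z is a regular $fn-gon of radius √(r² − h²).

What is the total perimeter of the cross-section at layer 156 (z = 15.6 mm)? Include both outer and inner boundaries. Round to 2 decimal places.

15.30 mm

At z = 15.6 mm: the cube is absent (z outside [0, 15.5]); the r=5.5 sphere at (1, 13.5) contributes a regular 8-gon of circumradius √(5.5²−4.9²) = 2.498 (perimeter = 2·8·2.498·sin(180°/8) = 15.30 mm); the cylinder at (2, 5) is absent (z outside [3, 13]); Taking the union: only the r=5.5 sphere at (1, 13.5) is present, so the union is just that shape — boundary = 15.30 mm. Overall, the cross-section is a single solid region. Total boundary length (outer) = 15.30 mm.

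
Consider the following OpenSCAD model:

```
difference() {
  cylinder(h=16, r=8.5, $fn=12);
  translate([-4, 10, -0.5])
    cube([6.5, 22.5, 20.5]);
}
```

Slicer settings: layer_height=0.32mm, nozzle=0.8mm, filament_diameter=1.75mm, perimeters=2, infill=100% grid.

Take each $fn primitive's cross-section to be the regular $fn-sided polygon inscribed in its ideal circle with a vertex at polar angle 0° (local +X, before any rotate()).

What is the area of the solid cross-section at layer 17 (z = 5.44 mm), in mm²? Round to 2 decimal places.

216.75 mm²

At z = 5.44 mm: the cylinder: section is a regular 12-gon, circumradius r=8.5 (area = (12/2)·8.500²·sin(360°/12) = 216.75 mm²); the cube at (-4, 10) (footprint 6.5×22.5) is included at this height (area 146.25 mm²); After the difference (first − rest): starting from the r=8.5 cylinder (216.75 mm²), the 6.5×22.5 cube at (-4, 10) misses the remaining region (no effect) — area = 216.75 mm². Overall, the cross-section is a single solid region. Net area = 216.75 mm².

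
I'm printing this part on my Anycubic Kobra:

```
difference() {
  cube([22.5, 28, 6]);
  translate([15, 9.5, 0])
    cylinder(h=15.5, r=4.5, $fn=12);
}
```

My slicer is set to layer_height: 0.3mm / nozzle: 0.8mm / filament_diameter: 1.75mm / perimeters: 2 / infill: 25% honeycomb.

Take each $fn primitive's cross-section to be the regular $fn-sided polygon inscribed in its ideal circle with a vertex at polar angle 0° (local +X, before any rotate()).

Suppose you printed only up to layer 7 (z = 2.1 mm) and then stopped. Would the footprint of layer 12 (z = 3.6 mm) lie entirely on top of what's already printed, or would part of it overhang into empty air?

Compare the two slices. At z = 2.1: the cube (footprint 22.5×28) is included at this height (area 630.00 mm²); the r=4.5 cylinder at (15, 9.5) contributes a regular 12-gon of circumradius 4.5 (area = (12/2)·4.500²·sin(360°/12) = 60.75 mm²); After the difference (first − rest): starting from the 22.5×28 cube (630.00 mm²), the r=4.5 cylinder at (15, 9.5) lies wholly inside it (removes its full 60.75 mm² and its 27.95 mm outline becomes a hole wall) — area = 569.25 mm². At z = 3.6: the cube (footprint 22.5×28) is included at this height (area 630.00 mm²); the r=4.5 cylinder at (15, 9.5) gives a regular 12-gon of circumradius 4.5 (constant along its height) (area = (12/2)·4.500²·sin(360°/12) = 60.75 mm²); Taking the first minus the rest: starting from the 22.5×28 cube (630.00 mm²), the r=4.5 cylinder at (15, 9.5) lies wholly inside it (removes its full 60.75 mm² and its 27.95 mm outline becomes a hole wall) — area = 569.25 mm². Checking containment: the cross-section at z = 3.6 is a subset of the cross-section at z = 2.1.

entirely on top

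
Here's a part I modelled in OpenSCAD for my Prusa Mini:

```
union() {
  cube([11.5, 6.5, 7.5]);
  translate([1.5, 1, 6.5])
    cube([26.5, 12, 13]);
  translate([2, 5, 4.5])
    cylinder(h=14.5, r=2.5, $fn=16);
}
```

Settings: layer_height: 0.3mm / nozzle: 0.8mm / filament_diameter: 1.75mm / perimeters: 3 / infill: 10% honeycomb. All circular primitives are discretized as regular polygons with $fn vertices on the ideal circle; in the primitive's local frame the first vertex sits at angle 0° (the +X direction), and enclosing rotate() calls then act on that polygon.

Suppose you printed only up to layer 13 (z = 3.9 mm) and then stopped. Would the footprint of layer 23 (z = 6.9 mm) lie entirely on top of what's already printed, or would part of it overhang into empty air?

part overhangs

Compare the two slices. At z = 3.9: the cube (footprint 11.5×6.5) is included at this height (area 74.75 mm²); the cube at (1.5, 1) does not reach this height (z outside [6.5, 19.5]); the cylinder at (2, 5) does not reach this height (z outside [4.5, 19]); Merging all regions: only the 11.5×6.5 cube is present, so the union is just that shape — area = 74.75 mm². At z = 6.9: the 11.5×6.5 cube contributes its full rectangle (area 74.75 mm²); the 26.5×12 cube at (1.5, 1) contributes its full rectangle (area 318.00 mm²); the cylinder at (2, 5): section is a regular 16-gon, circumradius r=2.5 (area = (16/2)·2.500²·sin(360°/16) = 19.13 mm²); Combining (union): the regions partially overlap — summed areas 411.88 mm² minus the doubly-counted overlap 72.36 mm² gives 339.52 mm² — area = 339.52 mm². Checking containment: at z = 6.9 the cross-section extends beyond the z = 3.9 cross-section by about 264.77 mm².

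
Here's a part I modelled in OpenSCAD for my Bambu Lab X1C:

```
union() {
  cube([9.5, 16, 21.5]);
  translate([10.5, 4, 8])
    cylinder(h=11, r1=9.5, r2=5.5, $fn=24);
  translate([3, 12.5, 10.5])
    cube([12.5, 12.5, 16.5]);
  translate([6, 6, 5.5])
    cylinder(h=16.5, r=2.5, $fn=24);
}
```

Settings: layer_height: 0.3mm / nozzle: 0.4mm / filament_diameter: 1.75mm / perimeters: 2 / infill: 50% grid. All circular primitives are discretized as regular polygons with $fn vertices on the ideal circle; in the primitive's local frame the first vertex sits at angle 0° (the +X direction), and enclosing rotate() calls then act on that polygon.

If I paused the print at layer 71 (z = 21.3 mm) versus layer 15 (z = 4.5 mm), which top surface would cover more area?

layer 71 (z = 21.3 mm)

Layer 71 (z = 21.3): the cube (footprint 9.5×16) is included at this height (area 152.00 mm²); the cone at (10.5, 4) is not intersected at this z (z outside [8, 19]); the 12.5×12.5 cube at (3, 12.5) contributes its full rectangle (area 156.25 mm²); the r=2.5 cylinder at (6, 6) contributes a regular 24-gon of circumradius 2.5 (area = (24/2)·2.500²·sin(360°/24) = 19.41 mm²); Merging all regions: the regions partially overlap — summed areas 327.66 mm² minus the doubly-counted overlap 42.16 mm² gives 285.50 mm² — area = 285.50 mm². So its area = 285.50 mm². Layer 15 (z = 4.5): the cube (footprint 9.5×16) is included at this height (area 152.00 mm²); the cone at (10.5, 4) is not intersected at this z (z outside [8, 19]); the cube at (3, 12.5) does not reach this height (z outside [10.5, 27]); the cylinder at (6, 6) does not reach this height (z outside [5.5, 22]); Combining (union): only the 9.5×16 cube is present, so the union is just that shape — area = 152.00 mm². So its area = 152.00 mm². Layer 71 is larger (285.50 vs 152.00 mm²).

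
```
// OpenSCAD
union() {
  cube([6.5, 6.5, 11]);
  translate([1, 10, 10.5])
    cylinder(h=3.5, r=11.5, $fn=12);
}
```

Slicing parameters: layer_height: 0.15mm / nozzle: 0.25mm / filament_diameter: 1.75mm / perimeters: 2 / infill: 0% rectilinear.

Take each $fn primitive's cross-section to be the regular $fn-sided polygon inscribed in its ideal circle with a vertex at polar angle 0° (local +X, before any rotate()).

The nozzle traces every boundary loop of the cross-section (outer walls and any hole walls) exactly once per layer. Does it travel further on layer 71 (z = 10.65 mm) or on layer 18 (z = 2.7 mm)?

layer 71 (z = 10.65 mm)

Layer 71 (z = 10.65): the cube (footprint 6.5×6.5) is included at this height (perimeter 26.00 mm); the cylinder at (1, 10): section is a regular 12-gon, circumradius r=11.5 (perimeter = 2·12·11.500·sin(180°/12) = 71.43 mm); Combining (union): the 6.5×6.5 cube lies entirely inside the r=11.5 cylinder at (1, 10), so the union is just the r=11.5 cylinder at (1, 10) — boundary = 71.43 mm. So its perimeter = 71.43 mm. Layer 18 (z = 2.7): the 6.5×6.5 cube contributes its full rectangle (perimeter 26.00 mm); the cylinder at (1, 10) is not intersected at this z (z outside [10.5, 14]); Combining (union): only the 6.5×6.5 cube is present, so the union is just that shape — boundary = 26.00 mm. So its perimeter = 26.00 mm. Layer 71 is larger (71.43 vs 26.00 mm).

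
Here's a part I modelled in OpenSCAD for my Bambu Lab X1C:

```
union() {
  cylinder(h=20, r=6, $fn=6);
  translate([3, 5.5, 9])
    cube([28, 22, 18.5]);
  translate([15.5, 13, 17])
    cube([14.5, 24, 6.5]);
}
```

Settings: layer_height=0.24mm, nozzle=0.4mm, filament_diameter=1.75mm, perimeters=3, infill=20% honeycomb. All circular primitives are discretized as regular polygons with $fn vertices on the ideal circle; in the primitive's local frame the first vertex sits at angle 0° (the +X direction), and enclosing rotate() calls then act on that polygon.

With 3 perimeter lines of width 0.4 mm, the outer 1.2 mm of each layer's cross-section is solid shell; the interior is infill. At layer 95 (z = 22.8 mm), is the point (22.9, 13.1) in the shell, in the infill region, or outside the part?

At z = 22.8 mm: the cylinder is absent (z outside [0, 20]); the cube at (3, 5.5) is present — its section is the full 28×22 rectangle; the 14.5×24 cube at (15.5, 13) contributes its full rectangle; Combining (union): the regions partially overlap (shared area 210.25 mm²), so overlapping operands fuse into one piece — 1 connected region. Overall, the cross-section is a single solid region. The nearest boundary edge runs (31.00, 5.50)→(3.00, 5.50); distance from the point to it = 7.60 mm. The point is inside the cross-section and 7.60 mm from the nearest boundary — more than the 1.2 mm shell width (3 × 0.4), so it's in the infill interior.

infill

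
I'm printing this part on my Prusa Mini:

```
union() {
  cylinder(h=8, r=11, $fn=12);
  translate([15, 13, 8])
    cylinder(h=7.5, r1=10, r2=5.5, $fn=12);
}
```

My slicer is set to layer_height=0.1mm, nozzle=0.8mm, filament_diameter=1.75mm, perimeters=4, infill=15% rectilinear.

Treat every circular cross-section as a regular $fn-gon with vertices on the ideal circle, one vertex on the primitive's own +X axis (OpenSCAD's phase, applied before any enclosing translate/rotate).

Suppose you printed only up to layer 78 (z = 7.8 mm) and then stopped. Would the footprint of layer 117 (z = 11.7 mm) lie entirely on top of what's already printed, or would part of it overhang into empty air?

Compare the two slices. At z = 7.8: the r=11 cylinder gives a regular 12-gon of circumradius 11 (constant along its height) (area = (12/2)·11.000²·sin(360°/12) = 363.00 mm²); the cone at (15, 13) is absent (z outside [8, 15.5]); Taking the union: only the r=11 cylinder is present, so the union is just that shape — area = 363.00 mm². At z = 11.7: the cylinder does not reach this height (z outside [0, 8]); the cone at (15, 13): at t=0.493 of its height the radius interpolates to r₁+(r₂−r₁)t = 7.780, giving a regular 12-gon of that circumradius (area = (12/2)·7.780²·sin(360°/12) = 181.59 mm²); Taking the union: only the cone at (15, 13) is present, so the union is just that shape — area = 181.59 mm². Checking containment: at z = 11.7 the cross-section extends beyond the z = 7.8 cross-section by about 181.59 mm².

part overhangs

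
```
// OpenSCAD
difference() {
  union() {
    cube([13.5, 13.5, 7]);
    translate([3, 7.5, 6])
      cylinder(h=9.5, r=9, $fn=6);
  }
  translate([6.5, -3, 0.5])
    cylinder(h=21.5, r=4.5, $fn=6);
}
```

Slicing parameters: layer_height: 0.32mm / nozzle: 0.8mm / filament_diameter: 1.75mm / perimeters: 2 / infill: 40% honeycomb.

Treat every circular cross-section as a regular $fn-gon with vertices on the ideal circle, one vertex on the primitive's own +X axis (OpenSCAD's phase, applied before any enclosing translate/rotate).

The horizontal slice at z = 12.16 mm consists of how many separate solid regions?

At z = 12.16 mm: the cube is not intersected at this z (z outside [0, 7]); the r=9 cylinder at (3, 7.5) gives a regular 6-gon of circumradius 9 (constant along its height); Merging all regions: only the r=9 cylinder at (3, 7.5) is present, so the union is just that shape — 1 connected region; the r=4.5 cylinder at (6.5, -3) gives a regular 6-gon of circumradius 4.5 (constant along its height); Taking the first minus the rest: starting from that combined region, the r=4.5 cylinder at (6.5, -3) partially overlaps it — only the 4.69 mm² overlap (of its 52.61 mm²) is removed, clipping the outline — 1 connected region. The result has 1 disconnected region.

1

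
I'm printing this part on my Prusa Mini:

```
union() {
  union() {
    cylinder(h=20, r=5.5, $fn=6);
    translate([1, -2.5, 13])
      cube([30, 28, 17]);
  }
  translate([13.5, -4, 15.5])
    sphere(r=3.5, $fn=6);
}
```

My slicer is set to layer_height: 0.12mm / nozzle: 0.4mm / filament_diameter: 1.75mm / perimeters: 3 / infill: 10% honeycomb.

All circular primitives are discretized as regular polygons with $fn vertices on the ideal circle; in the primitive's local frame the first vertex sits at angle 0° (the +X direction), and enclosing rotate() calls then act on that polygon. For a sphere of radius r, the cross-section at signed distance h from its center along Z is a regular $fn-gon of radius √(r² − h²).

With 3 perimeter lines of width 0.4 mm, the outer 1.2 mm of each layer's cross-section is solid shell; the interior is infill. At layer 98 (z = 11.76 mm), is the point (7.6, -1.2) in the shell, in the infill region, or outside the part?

outside

At z = 11.76 mm: the r=5.5 cylinder gives a regular 6-gon of circumradius 5.5 (constant along its height); the cube at (1, -2.5) is not intersected at this z (z outside [13, 30]); Taking the union: only the r=5.5 cylinder is present, so the union is just that shape — 1 connected region; the sphere at (13.5, -4) does not reach this height (|z−center|=3.740 > r=3.5); Taking the union: only the result so far is present, so the union is just that shape — 1 connected region. Overall, the cross-section is a single solid region. The nearest boundary edge runs (5.50, 0.00)→(2.75, 4.76); distance from the point to it = 2.42 mm. The point is not inside any of the regions above, so it lies outside the cross-section (2.42 mm from the nearest boundary).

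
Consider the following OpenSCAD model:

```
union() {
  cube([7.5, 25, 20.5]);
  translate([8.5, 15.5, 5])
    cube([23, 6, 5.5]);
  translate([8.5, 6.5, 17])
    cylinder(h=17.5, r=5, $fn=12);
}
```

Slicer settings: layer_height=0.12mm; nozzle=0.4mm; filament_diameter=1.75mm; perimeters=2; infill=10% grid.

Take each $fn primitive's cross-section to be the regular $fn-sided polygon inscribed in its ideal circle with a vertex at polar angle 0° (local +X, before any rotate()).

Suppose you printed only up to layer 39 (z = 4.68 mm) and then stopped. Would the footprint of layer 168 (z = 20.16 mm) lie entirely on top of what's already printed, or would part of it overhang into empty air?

Compare the two slices. At z = 4.68: the cube is present — its section is the full 7.5×25 rectangle (area 187.50 mm²); the cube at (8.5, 15.5) is not intersected at this z (z outside [5, 10.5]); the cylinder at (8.5, 6.5) is absent (z outside [17, 34.5]); Taking the union: only the 7.5×25 cube is present, so the union is just that shape — area = 187.50 mm². At z = 20.16: the 7.5×25 cube contributes its full rectangle (area 187.50 mm²); the cube at (8.5, 15.5) is not intersected at this z (z outside [5, 10.5]); the r=5 cylinder at (8.5, 6.5) contributes a regular 12-gon of circumradius 5 (area = (12/2)·5.000²·sin(360°/12) = 75.00 mm²); Taking the union: the regions partially overlap — summed areas 262.50 mm² minus the doubly-counted overlap 27.77 mm² gives 234.73 mm² — area = 234.73 mm². Checking containment: at z = 20.16 the cross-section extends beyond the z = 4.68 cross-section by about 47.23 mm².

part overhangs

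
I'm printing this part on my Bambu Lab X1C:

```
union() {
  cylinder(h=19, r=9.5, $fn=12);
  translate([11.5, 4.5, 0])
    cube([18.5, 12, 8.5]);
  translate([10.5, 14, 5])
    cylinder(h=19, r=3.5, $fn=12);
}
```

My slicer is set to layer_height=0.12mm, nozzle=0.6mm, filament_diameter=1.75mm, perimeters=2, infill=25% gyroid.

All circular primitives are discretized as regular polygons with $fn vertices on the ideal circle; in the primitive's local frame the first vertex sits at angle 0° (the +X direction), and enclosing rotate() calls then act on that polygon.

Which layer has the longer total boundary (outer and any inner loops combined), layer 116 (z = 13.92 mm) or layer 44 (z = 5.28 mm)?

Layer 116 (z = 13.92): the r=9.5 cylinder gives a regular 12-gon of circumradius 9.5 (constant along its height) (perimeter = 2·12·9.500·sin(180°/12) = 59.01 mm); the cube at (11.5, 4.5) is absent (z outside [0, 8.5]); the cylinder at (10.5, 14): section is a regular 12-gon, circumradius r=3.5 (perimeter = 2·12·3.500·sin(180°/12) = 21.74 mm); Taking the union: the 2 present regions are separate (no shared area or edge), so areas and boundary lengths simply add and each stays a separate island — boundary = 80.75 mm. So its perimeter = 80.75 mm. Layer 44 (z = 5.28): the r=9.5 cylinder contributes a regular 12-gon of circumradius 9.5 (perimeter = 2·12·9.500·sin(180°/12) = 59.01 mm); the cube at (11.5, 4.5) is present — its section is the full 18.5×12 rectangle (perimeter 61.00 mm); the r=3.5 cylinder at (10.5, 14) contributes a regular 12-gon of circumradius 3.5 (perimeter = 2·12·3.500·sin(180°/12) = 21.74 mm); Taking the union: the regions partially overlap (shared area 11.03 mm²), so the edge portions inside another operand are dropped and the merged outline is re-measured after clipping — boundary = 127.47 mm. So its perimeter = 127.47 mm. Layer 44 is larger (127.47 vs 80.75 mm).

layer 44 (z = 5.28 mm)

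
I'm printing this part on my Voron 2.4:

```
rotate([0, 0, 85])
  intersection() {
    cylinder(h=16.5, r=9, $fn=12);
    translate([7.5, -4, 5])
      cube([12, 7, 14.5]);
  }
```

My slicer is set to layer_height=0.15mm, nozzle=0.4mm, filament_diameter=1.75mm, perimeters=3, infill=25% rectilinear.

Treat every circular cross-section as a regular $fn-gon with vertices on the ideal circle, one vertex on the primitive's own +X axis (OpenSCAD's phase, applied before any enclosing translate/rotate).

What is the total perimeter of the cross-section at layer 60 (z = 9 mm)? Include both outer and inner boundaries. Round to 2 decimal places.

15.37 mm

At z = 9 mm: the r=9 cylinder gives a regular 12-gon of circumradius 9 (constant along its height) (perimeter = 2·12·9.000·sin(180°/12) = 55.90 mm); the 12×7 cube at (7.5, -4) contributes its full rectangle (perimeter 38.00 mm); After intersecting: the 12×7 cube at (7.5, -4) partially overlaps the r=9 cylinder; clipping to the common part keeps 7.15 mm² — boundary = 15.37 mm; (rotated 85° about Z; rotation is an isometry so areas/perimeters/island counts are preserved). Overall, the cross-section is a single solid region. Total boundary length (outer) = 15.37 mm.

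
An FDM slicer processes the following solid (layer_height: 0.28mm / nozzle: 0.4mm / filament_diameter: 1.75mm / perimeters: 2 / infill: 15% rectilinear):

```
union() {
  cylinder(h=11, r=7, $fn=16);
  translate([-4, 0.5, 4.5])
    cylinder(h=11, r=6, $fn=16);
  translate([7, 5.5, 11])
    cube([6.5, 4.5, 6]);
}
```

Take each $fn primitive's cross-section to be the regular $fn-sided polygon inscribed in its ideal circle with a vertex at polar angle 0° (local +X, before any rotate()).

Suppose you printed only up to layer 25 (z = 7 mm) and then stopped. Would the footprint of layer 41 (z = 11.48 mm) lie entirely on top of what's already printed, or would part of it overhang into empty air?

Compare the two slices. At z = 7: the cylinder: section is a regular 16-gon, circumradius r=7 (area = (16/2)·7.000²·sin(360°/16) = 150.01 mm²); the cylinder at (-4, 0.5): section is a regular 16-gon, circumradius r=6 (area = (16/2)·6.000²·sin(360°/16) = 110.21 mm²); the cube at (7, 5.5) is absent (z outside [11, 17]); Combining (union): the regions partially overlap — summed areas 260.22 mm² minus the doubly-counted overlap 77.62 mm² gives 182.60 mm² — area = 182.60 mm². At z = 11.48: the cylinder is not intersected at this z (z outside [0, 11]); the r=6 cylinder at (-4, 0.5) contributes a regular 16-gon of circumradius 6 (area = (16/2)·6.000²·sin(360°/16) = 110.21 mm²); the cube at (7, 5.5) is present — its section is the full 6.5×4.5 rectangle (area 29.25 mm²); Taking the union: the 2 present regions are separate (no shared area or edge), so areas and boundary lengths simply add and each stays a separate island — area = 139.46 mm². Checking containment: at z = 11.48 the cross-section extends beyond the z = 7 cross-section by about 29.25 mm².

part overhangs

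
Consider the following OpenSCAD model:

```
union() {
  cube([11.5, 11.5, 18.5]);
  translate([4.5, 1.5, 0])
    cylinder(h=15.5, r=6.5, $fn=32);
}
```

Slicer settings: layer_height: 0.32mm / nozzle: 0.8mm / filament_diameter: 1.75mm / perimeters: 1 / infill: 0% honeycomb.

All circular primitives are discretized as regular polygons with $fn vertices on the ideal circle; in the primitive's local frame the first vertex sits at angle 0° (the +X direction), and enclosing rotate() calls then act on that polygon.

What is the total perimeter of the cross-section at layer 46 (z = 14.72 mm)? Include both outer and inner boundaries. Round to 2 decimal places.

53.11 mm

At z = 14.72 mm: the 11.5×11.5 cube contributes its full rectangle (perimeter 46.00 mm); the r=6.5 cylinder at (4.5, 1.5) contributes a regular 32-gon of circumradius 6.5 (perimeter = 2·32·6.500·sin(180°/32) = 40.78 mm); Taking the union: the regions partially overlap (shared area 75.96 mm²), so the edge portions inside another operand are dropped and the merged outline is re-measured after clipping — boundary = 53.11 mm. Overall, the cross-section is a single solid region. Total boundary length (outer) = 53.11 mm.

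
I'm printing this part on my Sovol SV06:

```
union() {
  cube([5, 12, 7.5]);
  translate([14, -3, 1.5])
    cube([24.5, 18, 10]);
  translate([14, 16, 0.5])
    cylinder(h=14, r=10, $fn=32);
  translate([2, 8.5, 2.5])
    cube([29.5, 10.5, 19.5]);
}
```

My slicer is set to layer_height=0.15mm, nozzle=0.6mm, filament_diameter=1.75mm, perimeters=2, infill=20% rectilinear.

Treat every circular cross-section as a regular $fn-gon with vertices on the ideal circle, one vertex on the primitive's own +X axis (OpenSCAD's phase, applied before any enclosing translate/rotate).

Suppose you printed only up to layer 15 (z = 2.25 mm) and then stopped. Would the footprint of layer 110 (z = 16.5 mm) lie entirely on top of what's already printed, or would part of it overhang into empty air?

part overhangs

Compare the two slices. At z = 2.25: the 5×12 cube contributes its full rectangle (area 60.00 mm²); the cube at (14, -3) (footprint 24.5×18) is included at this height (area 441.00 mm²); the cylinder at (14, 16): section is a regular 32-gon, circumradius r=10 (area = (32/2)·10.000²·sin(360°/32) = 312.14 mm²); the cube at (2, 8.5) is absent (z outside [2.5, 22]); Combining (union): the regions partially overlap — summed areas 813.14 mm² minus the doubly-counted overlap 68.11 mm² gives 745.04 mm² — area = 745.04 mm². At z = 16.5: the cube does not reach this height (z outside [0, 7.5]); the cube at (14, -3) is not intersected at this z (z outside [1.5, 11.5]); the cylinder at (14, 16) is not intersected at this z (z outside [0.5, 14.5]); the 29.5×10.5 cube at (2, 8.5) contributes its full rectangle (area 309.75 mm²); Merging all regions: only the 29.5×10.5 cube at (2, 8.5) is present, so the union is just that shape — area = 309.75 mm². Checking containment: at z = 16.5 the cross-section extends beyond the z = 2.25 cross-section by about 49.74 mm².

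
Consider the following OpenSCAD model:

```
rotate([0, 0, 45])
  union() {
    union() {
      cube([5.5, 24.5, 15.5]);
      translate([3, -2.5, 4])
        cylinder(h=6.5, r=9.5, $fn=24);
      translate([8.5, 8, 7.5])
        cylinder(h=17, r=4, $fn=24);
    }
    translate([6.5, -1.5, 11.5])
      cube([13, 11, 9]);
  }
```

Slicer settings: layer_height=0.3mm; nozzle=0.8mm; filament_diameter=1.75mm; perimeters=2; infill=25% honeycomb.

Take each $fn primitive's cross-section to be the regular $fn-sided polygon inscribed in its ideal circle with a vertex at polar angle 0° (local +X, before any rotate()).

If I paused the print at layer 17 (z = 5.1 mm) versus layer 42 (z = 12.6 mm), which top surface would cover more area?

Layer 17 (z = 5.1): the 5.5×24.5 cube contributes its full rectangle (area 134.75 mm²); the r=9.5 cylinder at (3, -2.5) gives a regular 24-gon of circumradius 9.5 (constant along its height) (area = (24/2)·9.500²·sin(360°/24) = 280.30 mm²); the cylinder at (8.5, 8) is not intersected at this z (z outside [7.5, 24.5]); Combining (union): the regions partially overlap — summed areas 415.05 mm² minus the doubly-counted overlap 37.45 mm² gives 377.60 mm² — area = 377.60 mm²; the cube at (6.5, -1.5) does not reach this height (z outside [11.5, 20.5]); Combining (union): only the result so far is present, so the union is just that shape — area = 377.60 mm²; (whole slice rotated 45° about Z — lengths, areas and connectivity unchanged). So its area = 377.60 mm². Layer 42 (z = 12.6): the 5.5×24.5 cube contributes its full rectangle (area 134.75 mm²); the cylinder at (3, -2.5) is absent (z outside [4, 10.5]); the r=4 cylinder at (8.5, 8) gives a regular 24-gon of circumradius 4 (constant along its height) (area = (24/2)·4.000²·sin(360°/24) = 49.69 mm²); Taking the union: the regions partially overlap — summed areas 184.44 mm² minus the doubly-counted overlap 3.49 mm² gives 180.95 mm² — area = 180.95 mm²; the 13×11 cube at (6.5, -1.5) contributes its full rectangle (area 143.00 mm²); Merging all regions: the regions partially overlap — summed areas 323.95 mm² minus the doubly-counted overlap 28.85 mm² gives 295.10 mm² — area = 295.10 mm²; (whole slice rotated 45° about Z — lengths, areas and connectivity unchanged). So its area = 295.10 mm². Layer 17 is larger (377.60 vs 295.10 mm²).

layer 17 (z = 5.1 mm)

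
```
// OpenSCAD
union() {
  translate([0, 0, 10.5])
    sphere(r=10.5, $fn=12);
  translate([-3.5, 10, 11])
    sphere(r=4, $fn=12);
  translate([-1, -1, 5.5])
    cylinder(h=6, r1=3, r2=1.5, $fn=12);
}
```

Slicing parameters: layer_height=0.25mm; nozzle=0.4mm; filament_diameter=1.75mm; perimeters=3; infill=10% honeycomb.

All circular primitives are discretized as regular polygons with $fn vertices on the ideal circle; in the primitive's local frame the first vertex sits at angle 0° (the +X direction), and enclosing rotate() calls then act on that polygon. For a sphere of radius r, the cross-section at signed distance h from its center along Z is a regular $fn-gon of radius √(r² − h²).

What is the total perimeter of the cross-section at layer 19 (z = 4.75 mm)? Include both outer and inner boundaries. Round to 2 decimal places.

At z = 4.75 mm: the sphere: section is a regular 12-gon, circumradius = √(r²−h²) = √(10.5²−5.75²) = 8.786 (perimeter = 2·12·8.786·sin(180°/12) = 54.57 mm); the sphere at (-3.5, 10) is not intersected at this z (|z−center|=6.250 > r=4); the cone at (-1, -1) does not reach this height (z outside [5.5, 11.5]); Combining (union): only the r=10.5 sphere is present, so the union is just that shape — boundary = 54.57 mm. Overall, the cross-section is a single solid region. Total boundary length (outer) = 54.57 mm.

54.57 mm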